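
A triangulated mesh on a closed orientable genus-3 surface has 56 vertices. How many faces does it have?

χ = 2 − 2·3 = -4, and every face is a triangle so 3F = 2E.
V − E + F = -4 with E = 3F/2 gives 56 − (3/2 − 1)·F = -4, so F = 120 and E = 180.

120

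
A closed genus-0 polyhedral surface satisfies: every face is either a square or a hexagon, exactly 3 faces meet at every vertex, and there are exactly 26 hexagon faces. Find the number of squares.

6

Let x be the number of squares; then F = 26 + x.
Edge–face incidences: 2E = 6·26 + 4·x = 156 + 4x.
Every vertex has degree 3, so 3V = 2E.
Euler: V − E + F = 2 ⇒ (2E)/3 − E + (26 + x) = 2.
Multiply by 6: 2·(2E) − 3·(2E) + 6·(26 + x) = 12, i.e. 156 + 6x − (156 + 4x) = 12.
Collecting terms: 2x = 12, so x = 6.
Then 2E = 156 + 4·6 = 180, so E = 90, V = 2E/3 = 60, F = 26 + 6 = 32.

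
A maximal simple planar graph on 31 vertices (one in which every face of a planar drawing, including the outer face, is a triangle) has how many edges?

In a plane triangulation 3F = 2E and V − E + F = 2, so E = 3V − 6 = 3·31 − 6 = 87.

87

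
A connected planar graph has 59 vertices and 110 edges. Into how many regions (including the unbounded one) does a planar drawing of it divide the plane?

Euler's formula for a connected plane graph: V − E + F = 2, so F = 2 − 59 + 110 = 53.

53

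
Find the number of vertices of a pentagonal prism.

A prism on an n-gon has two n-gon bases and n rectangular sides: V = 2·5 = 10, E = 3·5 = 15, F = 5 + 2 = 7.

10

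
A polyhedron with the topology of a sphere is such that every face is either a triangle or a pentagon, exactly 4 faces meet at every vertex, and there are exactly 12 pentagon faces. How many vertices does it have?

Let x be the number of triangles; then F = 12 + x.
Edge–face incidences: 2E = 5·12 + 3·x = 60 + 3x.
Every vertex has degree 4, so 4V = 2E.
Euler: V − E + F = 2 ⇒ (2E)/4 − E + (12 + x) = 2.
Multiply by 8: 2·(2E) − 4·(2E) + 8·(12 + x) = 16, i.e. 96 + 8x − 2·(60 + 3x) = 16.
Collecting terms: 2x − 24 = 16, so 2x = 40, so x = 20.
Then 2E = 60 + 3·20 = 120, so E = 60, V = 2E/4 = 30, F = 12 + 20 = 32.

30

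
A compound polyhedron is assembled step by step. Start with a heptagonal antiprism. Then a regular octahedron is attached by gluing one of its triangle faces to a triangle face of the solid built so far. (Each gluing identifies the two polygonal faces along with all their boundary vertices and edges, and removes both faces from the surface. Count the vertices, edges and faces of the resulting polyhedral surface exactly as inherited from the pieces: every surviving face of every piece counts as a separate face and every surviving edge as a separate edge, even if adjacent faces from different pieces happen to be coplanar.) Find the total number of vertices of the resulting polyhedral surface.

17

A heptagonal antiprism: V=14, E=28, F=16.
Attach a regular octahedron (V=6, E=12, F=8) along a 3-gon: merge 3 vertices and 3 edges, delete both glued faces → V=17, E=37, F=22.
Check: V − E + F = 17 − 37 + 22 = 2.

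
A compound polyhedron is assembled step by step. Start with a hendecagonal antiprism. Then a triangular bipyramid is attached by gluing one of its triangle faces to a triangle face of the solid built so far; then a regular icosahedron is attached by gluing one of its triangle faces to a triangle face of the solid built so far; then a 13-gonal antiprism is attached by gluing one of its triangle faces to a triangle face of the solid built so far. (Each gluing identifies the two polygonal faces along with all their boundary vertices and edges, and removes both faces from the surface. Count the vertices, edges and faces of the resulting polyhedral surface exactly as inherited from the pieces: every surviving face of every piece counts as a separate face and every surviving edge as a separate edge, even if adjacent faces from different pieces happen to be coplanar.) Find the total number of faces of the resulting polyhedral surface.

A hendecagonal antiprism: V=22, E=44, F=24.
Attach a triangular bipyramid (V=5, E=9, F=6) along a 3-gon: merge 3 vertices and 3 edges, delete both glued faces → V=24, E=50, F=28.
Attach a regular icosahedron (V=12, E=30, F=20) along a 3-gon: merge 3 vertices and 3 edges, delete both glued faces → V=33, E=77, F=46.
Attach a 13-gonal antiprism (V=26, E=52, F=28) along a 3-gon: merge 3 vertices and 3 edges, delete both glued faces → V=56, E=126, F=72.
Check: V − E + F = 56 − 126 + 72 = 2.

72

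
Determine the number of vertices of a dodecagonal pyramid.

13

A pyramid on an n-gon base has one n-gon and n triangles: V = 12 + 1 = 13, E = 2·12 = 24, F = 12 + 1 = 13.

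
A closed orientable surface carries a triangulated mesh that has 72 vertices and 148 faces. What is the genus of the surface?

2

Every face is a triangle, so 2E = 3·148 = 444, giving E = 222.
χ = V − E + F = 72 − 222 + 148 = -2.
For a closed orientable surface χ = 2 − 2g, so g = (2 − (-2))/2 = 2.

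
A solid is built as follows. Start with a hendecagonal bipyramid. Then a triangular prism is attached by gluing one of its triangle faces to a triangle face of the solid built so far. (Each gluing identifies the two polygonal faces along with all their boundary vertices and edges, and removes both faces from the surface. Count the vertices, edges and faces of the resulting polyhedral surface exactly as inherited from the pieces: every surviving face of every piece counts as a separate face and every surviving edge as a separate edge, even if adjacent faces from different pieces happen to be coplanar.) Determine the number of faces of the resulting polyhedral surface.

A hendecagonal bipyramid: V=13, E=33, F=22.
Attach a triangular prism (V=6, E=9, F=5) along a 3-gon: merge 3 vertices and 3 edges, delete both glued faces → V=16, E=39, F=25.
Check: V − E + F = 16 − 39 + 25 = 2.

25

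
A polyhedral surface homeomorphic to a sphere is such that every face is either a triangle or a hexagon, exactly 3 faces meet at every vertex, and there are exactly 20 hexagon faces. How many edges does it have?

66

Let x be the number of triangles; then F = 20 + x.
Edge–face incidences: 2E = 6·20 + 3·x = 120 + 3x.
Every vertex has degree 3, so 3V = 2E.
Euler: V − E + F = 2 ⇒ (2E)/3 − E + (20 + x) = 2.
Multiply by 6: 2·(2E) − 3·(2E) + 6·(20 + x) = 12, i.e. 120 + 6x − (120 + 3x) = 12.
Collecting terms: 3x = 12, so x = 4.
Then 2E = 120 + 3·4 = 132, so E = 66, V = 2E/3 = 44, F = 20 + 4 = 24.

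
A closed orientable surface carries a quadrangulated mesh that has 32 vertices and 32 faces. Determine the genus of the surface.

Every face is a square, so 2E = 4·32 = 128, giving E = 64.
χ = V − E + F = 32 − 64 + 32 = 0.
For a closed orientable surface χ = 2 − 2g, so g = (2 − (0))/2 = 1.

1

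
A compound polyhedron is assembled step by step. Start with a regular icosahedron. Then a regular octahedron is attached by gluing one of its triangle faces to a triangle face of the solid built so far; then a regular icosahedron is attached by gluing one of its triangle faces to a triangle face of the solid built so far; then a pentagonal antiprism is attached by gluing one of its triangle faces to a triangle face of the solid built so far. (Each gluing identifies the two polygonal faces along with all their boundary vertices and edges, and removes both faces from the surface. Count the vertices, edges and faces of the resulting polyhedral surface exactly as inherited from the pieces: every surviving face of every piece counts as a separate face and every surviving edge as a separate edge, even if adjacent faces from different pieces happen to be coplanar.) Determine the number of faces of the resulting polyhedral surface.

54

A regular icosahedron: V=12, E=30, F=20.
Attach a regular octahedron (V=6, E=12, F=8) along a 3-gon: merge 3 vertices and 3 edges, delete both glued faces → V=15, E=39, F=26.
Attach a regular icosahedron (V=12, E=30, F=20) along a 3-gon: merge 3 vertices and 3 edges, delete both glued faces → V=24, E=66, F=44.
Attach a pentagonal antiprism (V=10, E=20, F=12) along a 3-gon: merge 3 vertices and 3 edges, delete both glued faces → V=31, E=83, F=54.
Check: V − E + F = 31 − 83 + 54 = 2.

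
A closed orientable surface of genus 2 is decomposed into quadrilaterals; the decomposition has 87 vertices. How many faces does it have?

89

χ = 2 − 2·2 = -2, and every face is a square so 4F = 2E.
V − E + F = -2 with E = 4F/2 gives 87 − (4/2 − 1)·F = -2, so F = 89 and E = 178.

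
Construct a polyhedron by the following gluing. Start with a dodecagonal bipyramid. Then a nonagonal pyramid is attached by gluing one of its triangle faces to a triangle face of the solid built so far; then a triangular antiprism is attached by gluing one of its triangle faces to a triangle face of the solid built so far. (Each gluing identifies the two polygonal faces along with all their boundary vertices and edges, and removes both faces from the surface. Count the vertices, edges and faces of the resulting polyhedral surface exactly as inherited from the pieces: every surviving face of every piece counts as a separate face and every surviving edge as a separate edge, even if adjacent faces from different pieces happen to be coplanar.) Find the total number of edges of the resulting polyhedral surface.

A dodecagonal bipyramid: V=14, E=36, F=24.
Attach a nonagonal pyramid (V=10, E=18, F=10) along a 3-gon: merge 3 vertices and 3 edges, delete both glued faces → V=21, E=51, F=32.
Attach a triangular antiprism (V=6, E=12, F=8) along a 3-gon: merge 3 vertices and 3 edges, delete both glued faces → V=24, E=60, F=38.
Check: V − E + F = 24 − 60 + 38 = 2.

60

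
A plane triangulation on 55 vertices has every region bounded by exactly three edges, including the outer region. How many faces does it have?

In a plane triangulation 3F = 2E and V − E + F = 2, so F = 2V − 4 = 2·55 − 4 = 106.

106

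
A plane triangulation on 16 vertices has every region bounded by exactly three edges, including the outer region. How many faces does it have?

28

In a plane triangulation 3F = 2E and V − E + F = 2, so F = 2V − 4 = 2·16 − 4 = 28.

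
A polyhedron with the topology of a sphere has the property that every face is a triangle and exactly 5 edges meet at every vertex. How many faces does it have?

Each face has 3 edges and each edge borders two faces, so 2E = 3F.
Each vertex has degree 5, so 5V = 2E and hence V = 3F/5.
Euler: V − E + F = 2 ⇒ (3F/5) − (3F/2) + F = 2.
Multiply by 10: (6 − 15 + 10)F = 20, i.e. 1F = 20.
So F = 20, E = 3·20/2 = 30, V = 3·20/5 = 12.

20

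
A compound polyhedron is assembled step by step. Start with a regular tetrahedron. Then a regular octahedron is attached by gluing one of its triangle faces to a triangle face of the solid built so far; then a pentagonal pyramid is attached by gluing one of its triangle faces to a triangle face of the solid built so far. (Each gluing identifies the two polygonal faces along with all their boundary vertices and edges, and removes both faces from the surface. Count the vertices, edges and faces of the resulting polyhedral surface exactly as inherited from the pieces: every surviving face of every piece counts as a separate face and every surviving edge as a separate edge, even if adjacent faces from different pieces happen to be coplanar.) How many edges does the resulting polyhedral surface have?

A regular tetrahedron: V=4, E=6, F=4.
Attach a regular octahedron (V=6, E=12, F=8) along a 3-gon: merge 3 vertices and 3 edges, delete both glued faces → V=7, E=15, F=10.
Attach a pentagonal pyramid (V=6, E=10, F=6) along a 3-gon: merge 3 vertices and 3 edges, delete both glued faces → V=10, E=22, F=14.
Check: V − E + F = 10 − 22 + 14 = 2.

22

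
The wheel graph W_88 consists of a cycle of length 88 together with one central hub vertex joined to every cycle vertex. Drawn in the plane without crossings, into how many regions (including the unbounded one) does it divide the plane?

89

W_88 has V = 88 + 1 = 89 vertices and E = 2·88 = 176 edges.
By Euler's formula F = 2 − V + E = 2 − 89 + 176 = 89.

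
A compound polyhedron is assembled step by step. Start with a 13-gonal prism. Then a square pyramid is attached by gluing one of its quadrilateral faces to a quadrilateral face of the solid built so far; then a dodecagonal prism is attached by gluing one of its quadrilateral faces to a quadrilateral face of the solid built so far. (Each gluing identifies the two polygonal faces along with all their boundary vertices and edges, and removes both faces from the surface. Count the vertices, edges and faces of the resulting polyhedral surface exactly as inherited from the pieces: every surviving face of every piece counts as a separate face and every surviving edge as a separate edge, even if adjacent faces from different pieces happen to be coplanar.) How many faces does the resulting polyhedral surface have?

30

A 13-gonal prism: V=26, E=39, F=15.
Attach a square pyramid (V=5, E=8, F=5) along a 4-gon: merge 4 vertices and 4 edges, delete both glued faces → V=27, E=43, F=18.
Attach a dodecagonal prism (V=24, E=36, F=14) along a 4-gon: merge 4 vertices and 4 edges, delete both glued faces → V=47, E=75, F=30.
Check: V − E + F = 47 − 75 + 30 = 2.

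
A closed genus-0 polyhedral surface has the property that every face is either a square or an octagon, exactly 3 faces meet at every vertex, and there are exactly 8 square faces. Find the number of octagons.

2

Let x be the number of octagons; then F = 8 + x.
Edge–face incidences: 2E = 4·8 + 8·x = 32 + 8x.
Every vertex has degree 3, so 3V = 2E.
Euler: V − E + F = 2 ⇒ (2E)/3 − E + (8 + x) = 2.
Multiply by 6: 2·(2E) − 3·(2E) + 6·(8 + x) = 12, i.e. 48 + 6x − (32 + 8x) = 12.
Collecting terms: −2x + 16 = 12, so −2x = −4, so x = 2.
Then 2E = 32 + 8·2 = 48, so E = 24, V = 2E/3 = 16, F = 8 + 2 = 10.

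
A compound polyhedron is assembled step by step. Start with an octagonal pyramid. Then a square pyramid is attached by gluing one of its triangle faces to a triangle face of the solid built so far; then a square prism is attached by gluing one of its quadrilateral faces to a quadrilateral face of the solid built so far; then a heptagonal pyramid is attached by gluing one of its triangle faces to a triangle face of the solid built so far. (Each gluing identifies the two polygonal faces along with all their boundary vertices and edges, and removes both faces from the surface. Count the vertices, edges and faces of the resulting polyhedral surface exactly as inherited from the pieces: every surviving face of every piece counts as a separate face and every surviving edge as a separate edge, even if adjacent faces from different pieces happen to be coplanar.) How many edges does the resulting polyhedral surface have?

40

An octagonal pyramid: V=9, E=16, F=9.
Attach a square pyramid (V=5, E=8, F=5) along a 3-gon: merge 3 vertices and 3 edges, delete both glued faces → V=11, E=21, F=12.
Attach a square prism (V=8, E=12, F=6) along a 4-gon: merge 4 vertices and 4 edges, delete both glued faces → V=15, E=29, F=16.
Attach a heptagonal pyramid (V=8, E=14, F=8) along a 3-gon: merge 3 vertices and 3 edges, delete both glued faces → V=20, E=40, F=22.
Check: V − E + F = 20 − 40 + 22 = 2.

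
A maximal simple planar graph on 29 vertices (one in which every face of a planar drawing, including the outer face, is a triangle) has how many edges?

81

In a plane triangulation 3F = 2E and V − E + F = 2, so E = 3V − 6 = 3·29 − 6 = 81.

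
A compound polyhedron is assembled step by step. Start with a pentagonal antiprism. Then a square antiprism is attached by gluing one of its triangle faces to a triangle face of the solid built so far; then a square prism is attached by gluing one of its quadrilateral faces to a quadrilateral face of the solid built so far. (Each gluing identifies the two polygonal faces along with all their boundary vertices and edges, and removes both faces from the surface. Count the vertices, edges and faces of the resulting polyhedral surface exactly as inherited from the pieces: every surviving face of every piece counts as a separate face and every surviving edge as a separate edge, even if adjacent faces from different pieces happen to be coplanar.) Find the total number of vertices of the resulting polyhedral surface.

19

A pentagonal antiprism: V=10, E=20, F=12.
Attach a square antiprism (V=8, E=16, F=10) along a 3-gon: merge 3 vertices and 3 edges, delete both glued faces → V=15, E=33, F=20.
Attach a square prism (V=8, E=12, F=6) along a 4-gon: merge 4 vertices and 4 edges, delete both glued faces → V=19, E=41, F=24.
Check: V − E + F = 19 − 41 + 24 = 2.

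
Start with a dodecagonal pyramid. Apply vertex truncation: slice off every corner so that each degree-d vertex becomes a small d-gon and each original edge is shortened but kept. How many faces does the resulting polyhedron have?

The base solid has V = 13, E = 24, F = 13.
Truncation replaces each original edge-end by a new vertex, so V′ = 2E = 48.
Each original edge survives, and each old vertex of degree d contributes d new edges; summing degrees gives Σd = 2E, so E′ = E + 2E = 3E = 72.
Each original face survives and each original vertex becomes one new face: F′ = F + V = 26.

26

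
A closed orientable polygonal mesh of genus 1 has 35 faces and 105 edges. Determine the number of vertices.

For a closed orientable surface of genus 1, χ = 2 − 2·1 = 0.
V = 0 + E − F = 0 + 105 − 35 = 70.

70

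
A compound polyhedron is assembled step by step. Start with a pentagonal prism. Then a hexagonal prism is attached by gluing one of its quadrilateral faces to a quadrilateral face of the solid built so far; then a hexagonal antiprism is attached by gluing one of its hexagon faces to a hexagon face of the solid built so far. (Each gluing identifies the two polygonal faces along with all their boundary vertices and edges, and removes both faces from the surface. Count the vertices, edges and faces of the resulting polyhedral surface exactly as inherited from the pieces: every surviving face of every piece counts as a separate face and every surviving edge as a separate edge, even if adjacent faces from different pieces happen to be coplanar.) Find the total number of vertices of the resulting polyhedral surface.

A pentagonal prism: V=10, E=15, F=7.
Attach a hexagonal prism (V=12, E=18, F=8) along a 4-gon: merge 4 vertices and 4 edges, delete both glued faces → V=18, E=29, F=13.
Attach a hexagonal antiprism (V=12, E=24, F=14) along a 6-gon: merge 6 vertices and 6 edges, delete both glued faces → V=24, E=47, F=25.
Check: V − E + F = 24 − 47 + 25 = 2.

24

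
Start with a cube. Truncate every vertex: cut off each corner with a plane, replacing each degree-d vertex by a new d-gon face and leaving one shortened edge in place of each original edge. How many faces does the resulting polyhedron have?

The base solid has V = 8, E = 12, F = 6.
Truncation replaces each original edge-end by a new vertex, so V′ = 2E = 24.
Each original edge survives, and each old vertex of degree d contributes d new edges; summing degrees gives Σd = 2E, so E′ = E + 2E = 3E = 36.
Each original face survives and each original vertex becomes one new face: F′ = F + V = 14.

14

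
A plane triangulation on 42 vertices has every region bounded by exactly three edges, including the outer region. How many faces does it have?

In a plane triangulation 3F = 2E and V − E + F = 2, so F = 2V − 4 = 2·42 − 4 = 80.

80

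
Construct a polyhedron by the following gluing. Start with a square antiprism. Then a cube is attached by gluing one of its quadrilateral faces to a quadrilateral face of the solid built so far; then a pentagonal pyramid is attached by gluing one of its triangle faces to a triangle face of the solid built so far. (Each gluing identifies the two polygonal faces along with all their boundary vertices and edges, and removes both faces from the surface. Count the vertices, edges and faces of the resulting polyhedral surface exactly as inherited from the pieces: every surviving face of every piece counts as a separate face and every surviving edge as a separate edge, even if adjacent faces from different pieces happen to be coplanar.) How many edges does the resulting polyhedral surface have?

A square antiprism: V=8, E=16, F=10.
Attach a cube (V=8, E=12, F=6) along a 4-gon: merge 4 vertices and 4 edges, delete both glued faces → V=12, E=24, F=14.
Attach a pentagonal pyramid (V=6, E=10, F=6) along a 3-gon: merge 3 vertices and 3 edges, delete both glued faces → V=15, E=31, F=18.
Check: V − E + F = 15 − 31 + 18 = 2.

31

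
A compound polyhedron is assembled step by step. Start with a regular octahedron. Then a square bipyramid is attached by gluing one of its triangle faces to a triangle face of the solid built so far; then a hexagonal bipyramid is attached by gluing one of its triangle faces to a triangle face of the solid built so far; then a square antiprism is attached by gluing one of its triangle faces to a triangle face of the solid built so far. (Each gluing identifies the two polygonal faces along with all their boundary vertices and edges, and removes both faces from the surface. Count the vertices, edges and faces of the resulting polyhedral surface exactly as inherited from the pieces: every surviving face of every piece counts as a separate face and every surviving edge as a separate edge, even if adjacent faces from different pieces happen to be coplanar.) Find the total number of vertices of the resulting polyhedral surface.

19

A regular octahedron: V=6, E=12, F=8.
Attach a square bipyramid (V=6, E=12, F=8) along a 3-gon: merge 3 vertices and 3 edges, delete both glued faces → V=9, E=21, F=14.
Attach a hexagonal bipyramid (V=8, E=18, F=12) along a 3-gon: merge 3 vertices and 3 edges, delete both glued faces → V=14, E=36, F=24.
Attach a square antiprism (V=8, E=16, F=10) along a 3-gon: merge 3 vertices and 3 edges, delete both glued faces → V=19, E=49, F=32.
Check: V − E + F = 19 − 49 + 32 = 2.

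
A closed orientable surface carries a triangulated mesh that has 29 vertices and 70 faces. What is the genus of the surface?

4

Every face is a triangle, so 2E = 3·70 = 210, giving E = 105.
χ = V − E + F = 29 − 105 + 70 = -6.
For a closed orientable surface χ = 2 − 2g, so g = (2 − (-6))/2 = 4.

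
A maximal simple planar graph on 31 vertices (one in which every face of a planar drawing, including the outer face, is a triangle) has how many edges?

87

In a plane triangulation 3F = 2E and V − E + F = 2, so E = 3V − 6 = 3·31 − 6 = 87.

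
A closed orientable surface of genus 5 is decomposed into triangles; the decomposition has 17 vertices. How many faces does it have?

50

χ = 2 − 2·5 = -8, and every face is a triangle so 3F = 2E.
V − E + F = -8 with E = 3F/2 gives 17 − (3/2 − 1)·F = -8, so F = 50 and E = 75.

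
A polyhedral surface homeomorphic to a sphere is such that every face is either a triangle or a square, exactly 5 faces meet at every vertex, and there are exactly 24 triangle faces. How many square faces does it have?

2

Let x be the number of squares; then F = 24 + x.
Edge–face incidences: 2E = 3·24 + 4·x = 72 + 4x.
Every vertex has degree 5, so 5V = 2E.
Euler: V − E + F = 2 ⇒ (2E)/5 − E + (24 + x) = 2.
Multiply by 10: 2·(2E) − 5·(2E) + 10·(24 + x) = 20, i.e. 240 + 10x − 3·(72 + 4x) = 20.
Collecting terms: −2x + 24 = 20, so −2x = −4, so x = 2.
Then 2E = 72 + 4·2 = 80, so E = 40, V = 2E/5 = 16, F = 24 + 2 = 26.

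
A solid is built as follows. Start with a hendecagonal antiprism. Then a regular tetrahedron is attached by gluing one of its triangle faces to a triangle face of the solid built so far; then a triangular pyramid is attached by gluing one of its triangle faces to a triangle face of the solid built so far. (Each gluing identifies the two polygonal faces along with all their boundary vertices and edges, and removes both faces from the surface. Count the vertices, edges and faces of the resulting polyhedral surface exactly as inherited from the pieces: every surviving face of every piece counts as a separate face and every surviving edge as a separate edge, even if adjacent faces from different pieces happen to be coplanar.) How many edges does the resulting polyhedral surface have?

50

A hendecagonal antiprism: V=22, E=44, F=24.
Attach a regular tetrahedron (V=4, E=6, F=4) along a 3-gon: merge 3 vertices and 3 edges, delete both glued faces → V=23, E=47, F=26.
Attach a triangular pyramid (V=4, E=6, F=4) along a 3-gon: merge 3 vertices and 3 edges, delete both glued faces → V=24, E=50, F=28.
Check: V − E + F = 24 − 50 + 28 = 2.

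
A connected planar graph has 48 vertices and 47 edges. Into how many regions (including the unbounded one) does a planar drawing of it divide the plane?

Euler's formula for a connected plane graph: V − E + F = 2, so F = 2 − 48 + 47 = 1.

1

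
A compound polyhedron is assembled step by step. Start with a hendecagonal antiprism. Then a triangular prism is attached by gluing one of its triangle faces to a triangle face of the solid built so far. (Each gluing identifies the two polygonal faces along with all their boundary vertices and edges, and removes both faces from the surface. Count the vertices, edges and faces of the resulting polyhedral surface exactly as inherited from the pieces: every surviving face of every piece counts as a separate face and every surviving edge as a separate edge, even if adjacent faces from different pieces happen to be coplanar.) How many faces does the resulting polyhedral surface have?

A hendecagonal antiprism: V=22, E=44, F=24.
Attach a triangular prism (V=6, E=9, F=5) along a 3-gon: merge 3 vertices and 3 edges, delete both glued faces → V=25, E=50, F=27.
Check: V − E + F = 25 − 50 + 27 = 2.

27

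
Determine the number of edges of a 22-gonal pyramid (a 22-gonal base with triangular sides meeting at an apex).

44

A pyramid on an n-gon base has one n-gon and n triangles: V = 22 + 1 = 23, E = 2·22 = 44, F = 22 + 1 = 23.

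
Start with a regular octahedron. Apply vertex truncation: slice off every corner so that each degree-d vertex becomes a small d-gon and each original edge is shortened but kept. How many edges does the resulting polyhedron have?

The base solid has V = 6, E = 12, F = 8.
Truncation replaces each original edge-end by a new vertex, so V′ = 2E = 24.
Each original edge survives, and each old vertex of degree d contributes d new edges; summing degrees gives Σd = 2E, so E′ = E + 2E = 3E = 36.
Each original face survives and each original vertex becomes one new face: F′ = F + V = 14.

36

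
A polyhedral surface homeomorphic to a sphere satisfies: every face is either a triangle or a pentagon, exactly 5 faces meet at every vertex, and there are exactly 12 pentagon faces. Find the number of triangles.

Let x be the number of triangles; then F = 12 + x.
Edge–face incidences: 2E = 5·12 + 3·x = 60 + 3x.
Every vertex has degree 5, so 5V = 2E.
Euler: V − E + F = 2 ⇒ (2E)/5 − E + (12 + x) = 2.
Multiply by 10: 2·(2E) − 5·(2E) + 10·(12 + x) = 20, i.e. 120 + 10x − 3·(60 + 3x) = 20.
Collecting terms: x − 60 = 20, so x = 80.
Then 2E = 60 + 3·80 = 300, so E = 150, V = 2E/5 = 60, F = 12 + 80 = 92.

80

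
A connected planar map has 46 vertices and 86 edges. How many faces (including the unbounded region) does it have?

Euler's formula for a connected plane graph: V − E + F = 2, so F = 2 − 46 + 86 = 42.

42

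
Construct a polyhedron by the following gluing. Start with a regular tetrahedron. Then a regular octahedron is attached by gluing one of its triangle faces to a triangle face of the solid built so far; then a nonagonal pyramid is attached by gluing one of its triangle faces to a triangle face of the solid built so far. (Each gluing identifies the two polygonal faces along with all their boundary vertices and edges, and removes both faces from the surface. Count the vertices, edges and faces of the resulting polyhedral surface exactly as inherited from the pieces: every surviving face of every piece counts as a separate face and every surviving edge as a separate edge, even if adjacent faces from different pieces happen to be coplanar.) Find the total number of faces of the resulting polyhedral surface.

A regular tetrahedron: V=4, E=6, F=4.
Attach a regular octahedron (V=6, E=12, F=8) along a 3-gon: merge 3 vertices and 3 edges, delete both glued faces → V=7, E=15, F=10.
Attach a nonagonal pyramid (V=10, E=18, F=10) along a 3-gon: merge 3 vertices and 3 edges, delete both glued faces → V=14, E=30, F=18.
Check: V − E + F = 14 − 30 + 18 = 2.

18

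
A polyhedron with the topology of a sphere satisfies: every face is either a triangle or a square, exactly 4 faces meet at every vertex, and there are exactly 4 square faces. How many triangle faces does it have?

8

Let x be the number of triangles; then F = 4 + x.
Edge–face incidences: 2E = 4·4 + 3·x = 16 + 3x.
Every vertex has degree 4, so 4V = 2E.
Euler: V − E + F = 2 ⇒ (2E)/4 − E + (4 + x) = 2.
Multiply by 8: 2·(2E) − 4·(2E) + 8·(4 + x) = 16, i.e. 32 + 8x − 2·(16 + 3x) = 16.
Collecting terms: 2x = 16, so x = 8.
Then 2E = 16 + 3·8 = 40, so E = 20, V = 2E/4 = 10, F = 4 + 8 = 12.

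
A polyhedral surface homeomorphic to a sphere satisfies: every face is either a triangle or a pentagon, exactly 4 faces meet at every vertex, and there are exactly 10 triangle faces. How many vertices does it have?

10

Let x be the number of pentagons; then F = 10 + x.
Edge–face incidences: 2E = 3·10 + 5·x = 30 + 5x.
Every vertex has degree 4, so 4V = 2E.
Euler: V − E + F = 2 ⇒ (2E)/4 − E + (10 + x) = 2.
Multiply by 8: 2·(2E) − 4·(2E) + 8·(10 + x) = 16, i.e. 80 + 8x − 2·(30 + 5x) = 16.
Collecting terms: −2x + 20 = 16, so −2x = −4, so x = 2.
Then 2E = 30 + 5·2 = 40, so E = 20, V = 2E/4 = 10, F = 10 + 2 = 12.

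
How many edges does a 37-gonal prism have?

111

A prism on an n-gon has two n-gon bases and n rectangular sides: V = 2·37 = 74, E = 3·37 = 111, F = 37 + 2 = 39.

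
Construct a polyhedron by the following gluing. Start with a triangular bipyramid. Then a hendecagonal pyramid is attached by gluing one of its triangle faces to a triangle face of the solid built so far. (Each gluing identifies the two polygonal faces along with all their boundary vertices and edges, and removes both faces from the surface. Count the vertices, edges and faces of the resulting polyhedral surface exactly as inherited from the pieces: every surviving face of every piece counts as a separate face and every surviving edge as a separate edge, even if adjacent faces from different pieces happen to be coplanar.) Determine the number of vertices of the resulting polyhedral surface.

14

A triangular bipyramid: V=5, E=9, F=6.
Attach a hendecagonal pyramid (V=12, E=22, F=12) along a 3-gon: merge 3 vertices and 3 edges, delete both glued faces → V=14, E=28, F=16.
Check: V − E + F = 14 − 28 + 16 = 2.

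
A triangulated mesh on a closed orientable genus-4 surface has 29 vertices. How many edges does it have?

105

χ = 2 − 2·4 = -6, and every face is a triangle so 3F = 2E.
V − E + F = -6 with E = 3F/2 gives 29 − (3/2 − 1)·F = -6, so F = 70 and E = 105.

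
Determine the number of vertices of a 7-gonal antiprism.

An antiprism on an n-gon has two n-gon caps and 2n triangles: V = 2·7 = 14, E = 4·7 = 28, F = 2·7 + 2 = 16.

14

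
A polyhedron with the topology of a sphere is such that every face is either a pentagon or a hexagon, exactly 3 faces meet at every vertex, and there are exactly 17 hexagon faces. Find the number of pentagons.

12

Let x be the number of pentagons; then F = 17 + x.
Edge–face incidences: 2E = 6·17 + 5·x = 102 + 5x.
Every vertex has degree 3, so 3V = 2E.
Euler: V − E + F = 2 ⇒ (2E)/3 − E + (17 + x) = 2.
Multiply by 6: 2·(2E) − 3·(2E) + 6·(17 + x) = 12, i.e. 102 + 6x − (102 + 5x) = 12.
Collecting terms: x = 12.
Then 2E = 102 + 5·12 = 162, so E = 81, V = 2E/3 = 54, F = 17 + 12 = 29.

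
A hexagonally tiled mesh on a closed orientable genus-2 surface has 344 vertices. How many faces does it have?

173

χ = 2 − 2·2 = -2, and every face is a hexagon so 6F = 2E.
V − E + F = -2 with E = 6F/2 gives 344 − (6/2 − 1)·F = -2, so F = 173 and E = 519.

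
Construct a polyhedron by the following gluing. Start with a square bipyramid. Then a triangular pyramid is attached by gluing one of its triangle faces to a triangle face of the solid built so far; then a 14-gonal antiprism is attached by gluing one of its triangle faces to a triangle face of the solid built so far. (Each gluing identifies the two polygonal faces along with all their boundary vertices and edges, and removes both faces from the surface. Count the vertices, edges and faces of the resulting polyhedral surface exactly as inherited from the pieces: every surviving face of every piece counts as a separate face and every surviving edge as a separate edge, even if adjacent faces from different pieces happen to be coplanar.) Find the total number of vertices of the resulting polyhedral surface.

32

A square bipyramid: V=6, E=12, F=8.
Attach a triangular pyramid (V=4, E=6, F=4) along a 3-gon: merge 3 vertices and 3 edges, delete both glued faces → V=7, E=15, F=10.
Attach a 14-gonal antiprism (V=28, E=56, F=30) along a 3-gon: merge 3 vertices and 3 edges, delete both glued faces → V=32, E=68, F=38.
Check: V − E + F = 32 − 68 + 38 = 2.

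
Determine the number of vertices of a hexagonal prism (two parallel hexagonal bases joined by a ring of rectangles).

A prism on an n-gon has two n-gon bases and n rectangular sides: V = 2·6 = 12, E = 3·6 = 18, F = 6 + 2 = 8.

12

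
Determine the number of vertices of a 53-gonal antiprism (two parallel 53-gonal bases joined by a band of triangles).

An antiprism on an n-gon has two n-gon caps and 2n triangles: V = 2·53 = 106, E = 4·53 = 212, F = 2·53 + 2 = 108.
Check: V − E + F = 106 − 212 + 108 = 2.

106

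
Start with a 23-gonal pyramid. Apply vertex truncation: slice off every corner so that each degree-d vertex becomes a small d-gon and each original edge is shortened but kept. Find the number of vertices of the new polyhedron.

The base solid has V = 24, E = 46, F = 24.
Truncation replaces each original edge-end by a new vertex, so V′ = 2E = 92.
Each original edge survives, and each old vertex of degree d contributes d new edges; summing degrees gives Σd = 2E, so E′ = E + 2E = 3E = 138.
Each original face survives and each original vertex becomes one new face: F′ = F + V = 48.

92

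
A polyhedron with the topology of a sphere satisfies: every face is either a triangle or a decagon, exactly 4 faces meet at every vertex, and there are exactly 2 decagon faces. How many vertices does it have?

20

Let x be the number of triangles; then F = 2 + x.
Edge–face incidences: 2E = 10·2 + 3·x = 20 + 3x.
Every vertex has degree 4, so 4V = 2E.
Euler: V − E + F = 2 ⇒ (2E)/4 − E + (2 + x) = 2.
Multiply by 8: 2·(2E) − 4·(2E) + 8·(2 + x) = 16, i.e. 16 + 8x − 2·(20 + 3x) = 16.
Collecting terms: 2x − 24 = 16, so 2x = 40, so x = 20.
Then 2E = 20 + 3·20 = 80, so E = 40, V = 2E/4 = 20, F = 2 + 20 = 22.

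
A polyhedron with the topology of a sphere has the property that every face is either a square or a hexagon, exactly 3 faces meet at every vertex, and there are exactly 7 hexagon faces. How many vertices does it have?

22

Let x be the number of squares; then F = 7 + x.
Edge–face incidences: 2E = 6·7 + 4·x = 42 + 4x.
Every vertex has degree 3, so 3V = 2E.
Euler: V − E + F = 2 ⇒ (2E)/3 − E + (7 + x) = 2.
Multiply by 6: 2·(2E) − 3·(2E) + 6·(7 + x) = 12, i.e. 42 + 6x − (42 + 4x) = 12.
Collecting terms: 2x = 12, so x = 6.
Then 2E = 42 + 4·6 = 66, so E = 33, V = 2E/3 = 22, F = 7 + 6 = 13.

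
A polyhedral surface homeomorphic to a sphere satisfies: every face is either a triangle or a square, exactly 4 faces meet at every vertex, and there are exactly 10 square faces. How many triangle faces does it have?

Let x be the number of triangles; then F = 10 + x.
Edge–face incidences: 2E = 4·10 + 3·x = 40 + 3x.
Every vertex has degree 4, so 4V = 2E.
Euler: V − E + F = 2 ⇒ (2E)/4 − E + (10 + x) = 2.
Multiply by 8: 2·(2E) − 4·(2E) + 8·(10 + x) = 16, i.e. 80 + 8x − 2·(40 + 3x) = 16.
Collecting terms: 2x = 16, so x = 8.
Then 2E = 40 + 3·8 = 64, so E = 32, V = 2E/4 = 16, F = 10 + 8 = 18.

8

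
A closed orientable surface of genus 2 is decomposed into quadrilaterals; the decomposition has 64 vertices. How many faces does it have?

χ = 2 − 2·2 = -2, and every face is a square so 4F = 2E.
V − E + F = -2 with E = 4F/2 gives 64 − (4/2 − 1)·F = -2, so F = 66 and E = 132.

66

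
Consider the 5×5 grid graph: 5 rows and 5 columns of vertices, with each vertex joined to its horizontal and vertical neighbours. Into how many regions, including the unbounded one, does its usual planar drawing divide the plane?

The grid has V = 5·5 = 25 vertices and E = 5·4 + 5·4 = 40 edges.
F = 2 − V + E = 2 − 25 + 40 = 17.

17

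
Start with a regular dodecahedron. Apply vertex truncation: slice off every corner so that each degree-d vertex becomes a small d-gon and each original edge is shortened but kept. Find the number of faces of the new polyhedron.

The base solid has V = 20, E = 30, F = 12.
Truncation replaces each original edge-end by a new vertex, so V′ = 2E = 60.
Each original edge survives, and each old vertex of degree d contributes d new edges; summing degrees gives Σd = 2E, so E′ = E + 2E = 3E = 90.
Each original face survives and each original vertex becomes one new face: F′ = F + V = 32.

32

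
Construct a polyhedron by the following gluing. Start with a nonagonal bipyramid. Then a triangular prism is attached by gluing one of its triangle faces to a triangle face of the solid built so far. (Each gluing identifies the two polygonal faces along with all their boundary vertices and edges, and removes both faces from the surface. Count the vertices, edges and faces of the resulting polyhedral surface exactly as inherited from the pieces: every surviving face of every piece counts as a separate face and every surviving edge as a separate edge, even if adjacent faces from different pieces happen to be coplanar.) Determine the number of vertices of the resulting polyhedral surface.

14

A nonagonal bipyramid: V=11, E=27, F=18.
Attach a triangular prism (V=6, E=9, F=5) along a 3-gon: merge 3 vertices and 3 edges, delete both glued faces → V=14, E=33, F=21.
Check: V − E + F = 14 − 33 + 21 = 2.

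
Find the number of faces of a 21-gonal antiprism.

44

An antiprism on an n-gon has two n-gon caps and 2n triangles: V = 2·21 = 42, E = 4·21 = 84, F = 2·21 + 2 = 44.
Check: V − E + F = 42 − 84 + 44 = 2.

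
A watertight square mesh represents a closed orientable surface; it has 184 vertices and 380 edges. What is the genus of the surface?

Every face is a square and each edge borders two faces, so 4F = 2·380, giving F = 190.
χ = V − E + F = 184 − 380 + 190 = -6.
For a closed orientable surface χ = 2 − 2g, so g = (2 − (-6))/2 = 4.

4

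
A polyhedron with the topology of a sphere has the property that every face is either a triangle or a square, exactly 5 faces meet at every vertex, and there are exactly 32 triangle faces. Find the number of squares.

Let x be the number of squares; then F = 32 + x.
Edge–face incidences: 2E = 3·32 + 4·x = 96 + 4x.
Every vertex has degree 5, so 5V = 2E.
Euler: V − E + F = 2 ⇒ (2E)/5 − E + (32 + x) = 2.
Multiply by 10: 2·(2E) − 5·(2E) + 10·(32 + x) = 20, i.e. 320 + 10x − 3·(96 + 4x) = 20.
Collecting terms: −2x + 32 = 20, so −2x = −12, so x = 6.
Then 2E = 96 + 4·6 = 120, so E = 60, V = 2E/5 = 24, F = 32 + 6 = 38.

6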